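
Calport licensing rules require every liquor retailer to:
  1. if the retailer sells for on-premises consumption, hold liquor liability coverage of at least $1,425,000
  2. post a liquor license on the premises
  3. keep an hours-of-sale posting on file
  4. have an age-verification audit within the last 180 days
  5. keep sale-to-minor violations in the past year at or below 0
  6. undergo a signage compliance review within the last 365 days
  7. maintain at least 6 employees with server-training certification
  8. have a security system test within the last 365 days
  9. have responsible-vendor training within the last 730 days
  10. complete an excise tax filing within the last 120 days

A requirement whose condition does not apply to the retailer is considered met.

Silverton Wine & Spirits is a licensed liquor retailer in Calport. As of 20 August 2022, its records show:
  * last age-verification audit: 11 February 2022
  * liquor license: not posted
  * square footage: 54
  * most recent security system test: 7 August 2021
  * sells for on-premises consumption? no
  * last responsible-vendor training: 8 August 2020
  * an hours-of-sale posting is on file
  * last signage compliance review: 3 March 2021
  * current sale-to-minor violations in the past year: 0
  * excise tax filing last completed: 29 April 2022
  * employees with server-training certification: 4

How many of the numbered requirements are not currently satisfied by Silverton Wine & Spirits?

1. condition 'sells for on-premises consumption' does not hold → requirement n/a → met
2. liquor license absent → not met
3. hours-of-sale posting present → met
4. age-verification audit 190 days ago vs limit 180 → not met
5. sale-to-minor violations in the past year 0 ≤ 0 → met
6. signage compliance review 535 days ago vs limit 365 → not met
7. employees with server-training certification 4 < 6 → not met
8. security system test 378 days ago vs limit 365 → not met
9. responsible-vendor training 742 days ago vs limit 730 → not met
10. excise tax filing 113 days ago vs limit 120 → met
Not met: 6 of 10

6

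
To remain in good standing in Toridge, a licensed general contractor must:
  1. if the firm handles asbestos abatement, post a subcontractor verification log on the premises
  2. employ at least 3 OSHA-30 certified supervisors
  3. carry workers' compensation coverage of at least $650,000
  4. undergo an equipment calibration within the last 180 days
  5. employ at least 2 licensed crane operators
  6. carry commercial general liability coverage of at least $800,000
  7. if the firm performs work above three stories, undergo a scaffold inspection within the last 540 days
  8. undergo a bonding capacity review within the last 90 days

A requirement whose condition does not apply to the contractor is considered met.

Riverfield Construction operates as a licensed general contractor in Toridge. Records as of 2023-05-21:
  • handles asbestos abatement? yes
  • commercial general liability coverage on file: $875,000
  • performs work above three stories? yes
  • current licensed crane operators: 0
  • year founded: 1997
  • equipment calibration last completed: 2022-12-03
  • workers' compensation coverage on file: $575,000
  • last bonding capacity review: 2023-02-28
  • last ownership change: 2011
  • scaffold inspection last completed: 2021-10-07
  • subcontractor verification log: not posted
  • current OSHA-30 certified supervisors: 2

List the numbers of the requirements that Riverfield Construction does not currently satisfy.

1, 2, 3, 5, 7

1. condition 'handles asbestos abatement' holds; subcontractor verification log absent → not met
2. OSHA-30 certified supervisors 2 < 3 → not met
3. workers' compensation coverage $575,000 < $650,000 → not met
4. equipment calibration 169 days ago vs limit 180 → met
5. licensed crane operators 0 < 2 → not met
6. commercial general liability coverage $875,000 ≥ $800,000 → met
7. condition 'performs work above three stories' holds; scaffold inspection 591 days ago vs limit 540 → not met
8. bonding capacity review 82 days ago vs limit 90 → met
Not met: 1, 2, 3, 5, 7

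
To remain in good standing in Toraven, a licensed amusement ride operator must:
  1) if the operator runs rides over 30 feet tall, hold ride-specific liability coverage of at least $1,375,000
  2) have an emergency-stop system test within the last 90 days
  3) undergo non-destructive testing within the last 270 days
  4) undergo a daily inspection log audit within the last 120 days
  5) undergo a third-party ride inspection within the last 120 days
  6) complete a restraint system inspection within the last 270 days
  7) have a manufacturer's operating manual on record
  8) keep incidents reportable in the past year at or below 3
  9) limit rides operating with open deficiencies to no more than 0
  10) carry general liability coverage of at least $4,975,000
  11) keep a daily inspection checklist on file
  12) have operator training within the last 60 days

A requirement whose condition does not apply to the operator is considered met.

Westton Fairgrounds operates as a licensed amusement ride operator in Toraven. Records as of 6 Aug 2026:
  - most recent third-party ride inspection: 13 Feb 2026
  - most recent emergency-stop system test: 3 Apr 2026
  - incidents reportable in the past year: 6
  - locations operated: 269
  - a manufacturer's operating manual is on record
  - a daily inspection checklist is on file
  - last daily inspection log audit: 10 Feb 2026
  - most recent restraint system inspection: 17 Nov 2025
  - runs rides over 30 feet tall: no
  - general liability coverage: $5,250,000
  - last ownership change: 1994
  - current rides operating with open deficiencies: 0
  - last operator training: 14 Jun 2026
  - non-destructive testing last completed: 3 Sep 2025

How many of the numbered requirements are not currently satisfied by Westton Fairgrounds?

5

1. condition 'runs rides over 30 feet tall' does not hold → requirement n/a → met
2. emergency-stop system test 125 days ago vs limit 90 → not met
3. non-destructive testing 337 days ago vs limit 270 → not met
4. daily inspection log audit 177 days ago vs limit 120 → not met
5. third-party ride inspection 174 days ago vs limit 120 → not met
6. restraint system inspection 262 days ago vs limit 270 → met
7. manufacturer's operating manual present → met
8. incidents reportable in the past year 6 > 3 → not met
9. rides operating with open deficiencies 0 ≤ 0 → met
10. general liability coverage $5,250,000 ≥ $4,975,000 → met
11. daily inspection checklist present → met
12. operator training 53 days ago vs limit 60 → met
Not met: 5 of 12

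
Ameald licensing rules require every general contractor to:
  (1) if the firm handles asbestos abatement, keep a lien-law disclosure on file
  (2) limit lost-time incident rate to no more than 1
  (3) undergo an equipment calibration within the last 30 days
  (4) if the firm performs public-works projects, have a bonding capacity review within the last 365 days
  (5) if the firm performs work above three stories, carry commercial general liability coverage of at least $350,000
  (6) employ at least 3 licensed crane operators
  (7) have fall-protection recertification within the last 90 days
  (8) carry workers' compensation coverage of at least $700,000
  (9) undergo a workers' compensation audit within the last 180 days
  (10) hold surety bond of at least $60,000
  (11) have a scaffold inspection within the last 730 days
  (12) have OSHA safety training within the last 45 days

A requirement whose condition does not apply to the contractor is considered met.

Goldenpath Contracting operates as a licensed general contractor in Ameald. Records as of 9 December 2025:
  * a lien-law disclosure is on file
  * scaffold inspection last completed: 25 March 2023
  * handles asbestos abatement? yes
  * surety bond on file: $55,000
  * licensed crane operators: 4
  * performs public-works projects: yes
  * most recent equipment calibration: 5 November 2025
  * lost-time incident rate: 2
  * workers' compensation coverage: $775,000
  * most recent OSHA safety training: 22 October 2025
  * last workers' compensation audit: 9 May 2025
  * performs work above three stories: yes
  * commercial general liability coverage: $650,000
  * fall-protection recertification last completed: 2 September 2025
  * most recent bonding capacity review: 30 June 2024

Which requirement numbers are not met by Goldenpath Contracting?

1. condition 'handles asbestos abatement' holds; lien-law disclosure present → met
2. lost-time incident rate 2 > 1 → not met
3. equipment calibration 34 days ago vs limit 30 → not met
4. condition 'performs public-works projects' holds; bonding capacity review 527 days ago vs limit 365 → not met
5. condition 'performs work above three stories' holds; commercial general liability coverage $650,000 ≥ $350,000 → met
6. licensed crane operators 4 ≥ 3 → met
7. fall-protection recertification 98 days ago vs limit 90 → not met
8. workers' compensation coverage $775,000 ≥ $700,000 → met
9. workers' compensation audit 214 days ago vs limit 180 → not met
10. surety bond $55,000 < $60,000 → not met
11. scaffold inspection 990 days ago vs limit 730 → not met
12. OSHA safety training 48 days ago vs limit 45 → not met
Not met: 2, 3, 4, 7, 9, 10, 11, 12

2, 3, 4, 7, 9, 10, 11, 12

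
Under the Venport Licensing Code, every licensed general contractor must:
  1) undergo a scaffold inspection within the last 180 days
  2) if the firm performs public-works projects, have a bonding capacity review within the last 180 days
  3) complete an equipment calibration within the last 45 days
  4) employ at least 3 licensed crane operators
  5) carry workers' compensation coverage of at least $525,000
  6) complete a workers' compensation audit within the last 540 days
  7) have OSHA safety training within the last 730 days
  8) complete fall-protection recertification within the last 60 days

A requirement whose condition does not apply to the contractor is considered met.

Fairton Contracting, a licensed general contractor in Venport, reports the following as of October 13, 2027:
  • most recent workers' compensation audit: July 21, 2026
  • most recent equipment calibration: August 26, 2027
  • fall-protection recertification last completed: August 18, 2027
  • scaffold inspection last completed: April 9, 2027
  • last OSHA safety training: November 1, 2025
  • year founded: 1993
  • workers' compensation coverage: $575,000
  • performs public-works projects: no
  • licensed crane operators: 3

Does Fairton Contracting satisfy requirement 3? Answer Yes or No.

3. equipment calibration 48 days ago vs limit 45 → not met

No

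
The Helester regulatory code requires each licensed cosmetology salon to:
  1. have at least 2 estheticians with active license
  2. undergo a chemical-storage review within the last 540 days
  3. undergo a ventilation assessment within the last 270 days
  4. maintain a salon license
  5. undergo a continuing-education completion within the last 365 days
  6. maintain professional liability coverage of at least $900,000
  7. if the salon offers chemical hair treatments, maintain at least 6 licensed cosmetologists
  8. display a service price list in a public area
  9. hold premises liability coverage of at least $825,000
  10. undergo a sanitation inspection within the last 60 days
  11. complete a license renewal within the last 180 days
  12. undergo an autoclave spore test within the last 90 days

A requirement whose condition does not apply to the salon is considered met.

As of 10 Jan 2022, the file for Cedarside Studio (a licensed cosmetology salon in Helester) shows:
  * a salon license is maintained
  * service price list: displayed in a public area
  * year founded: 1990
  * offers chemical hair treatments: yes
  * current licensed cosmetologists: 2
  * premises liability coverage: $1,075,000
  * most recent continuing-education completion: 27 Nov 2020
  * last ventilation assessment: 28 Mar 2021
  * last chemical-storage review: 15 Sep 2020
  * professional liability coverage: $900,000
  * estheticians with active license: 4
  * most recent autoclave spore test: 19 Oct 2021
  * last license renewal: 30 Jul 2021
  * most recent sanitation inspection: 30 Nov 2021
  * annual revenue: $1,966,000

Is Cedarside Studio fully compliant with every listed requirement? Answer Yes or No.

1. estheticians with active license 4 ≥ 2 → met
2. chemical-storage review 482 days ago vs limit 540 → met
3. ventilation assessment 288 days ago vs limit 270 → not met
4. salon license present → met
5. continuing-education completion 409 days ago vs limit 365 → not met
6. professional liability coverage $900,000 ≥ $900,000 → met
7. condition 'offers chemical hair treatments' holds; licensed cosmetologists 2 < 6 → not met
8. service price list present → met
9. premises liability coverage $1,075,000 ≥ $825,000 → met
10. sanitation inspection 41 days ago vs limit 60 → met
11. license renewal 164 days ago vs limit 180 → met
12. autoclave spore test 83 days ago vs limit 90 → met
Not met: 3, 5, 7

No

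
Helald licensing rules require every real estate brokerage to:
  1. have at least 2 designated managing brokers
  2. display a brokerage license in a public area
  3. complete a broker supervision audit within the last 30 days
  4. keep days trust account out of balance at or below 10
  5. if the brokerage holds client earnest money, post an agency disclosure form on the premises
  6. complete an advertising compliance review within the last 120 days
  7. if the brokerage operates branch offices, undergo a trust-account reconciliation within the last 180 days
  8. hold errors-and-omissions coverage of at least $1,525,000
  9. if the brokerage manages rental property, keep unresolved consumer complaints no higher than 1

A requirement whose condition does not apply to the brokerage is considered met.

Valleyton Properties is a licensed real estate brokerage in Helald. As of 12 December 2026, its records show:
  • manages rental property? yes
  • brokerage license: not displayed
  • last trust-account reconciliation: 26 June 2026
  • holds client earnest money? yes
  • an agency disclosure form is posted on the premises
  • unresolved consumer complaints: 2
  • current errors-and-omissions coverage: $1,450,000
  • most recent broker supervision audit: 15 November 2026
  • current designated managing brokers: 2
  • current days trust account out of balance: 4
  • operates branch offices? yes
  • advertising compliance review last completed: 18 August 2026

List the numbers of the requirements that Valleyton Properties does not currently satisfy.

2, 8, 9

1. designated managing brokers 2 ≥ 2 → met
2. brokerage license absent → not met
3. broker supervision audit 27 days ago vs limit 30 → met
4. days trust account out of balance 4 ≤ 10 → met
5. condition 'holds client earnest money' holds; agency disclosure form present → met
6. advertising compliance review 116 days ago vs limit 120 → met
7. condition 'operates branch offices' holds; trust-account reconciliation 169 days ago vs limit 180 → met
8. errors-and-omissions coverage $1,450,000 < $1,525,000 → not met
9. condition 'manages rental property' holds; unresolved consumer complaints 2 > 1 → not met
Not met: 2, 8, 9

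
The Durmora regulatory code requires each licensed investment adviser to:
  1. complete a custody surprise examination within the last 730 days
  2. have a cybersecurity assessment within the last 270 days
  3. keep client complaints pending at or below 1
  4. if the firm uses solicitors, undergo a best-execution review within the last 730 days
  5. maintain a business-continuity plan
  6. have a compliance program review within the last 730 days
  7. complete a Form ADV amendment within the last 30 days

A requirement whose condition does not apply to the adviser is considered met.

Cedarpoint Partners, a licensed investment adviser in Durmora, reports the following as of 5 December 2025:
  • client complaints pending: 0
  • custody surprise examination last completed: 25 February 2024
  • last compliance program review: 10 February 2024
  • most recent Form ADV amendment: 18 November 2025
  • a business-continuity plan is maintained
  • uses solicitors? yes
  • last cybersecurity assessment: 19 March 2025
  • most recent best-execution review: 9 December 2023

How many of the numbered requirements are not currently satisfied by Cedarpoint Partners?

1. custody surprise examination 649 days ago vs limit 730 → met
2. cybersecurity assessment 261 days ago vs limit 270 → met
3. client complaints pending 0 ≤ 1 → met
4. condition 'uses solicitors' holds; best-execution review 727 days ago vs limit 730 → met
5. business-continuity plan present → met
6. compliance program review 664 days ago vs limit 730 → met
7. Form ADV amendment 17 days ago vs limit 30 → met
Not met: 0 of 7

0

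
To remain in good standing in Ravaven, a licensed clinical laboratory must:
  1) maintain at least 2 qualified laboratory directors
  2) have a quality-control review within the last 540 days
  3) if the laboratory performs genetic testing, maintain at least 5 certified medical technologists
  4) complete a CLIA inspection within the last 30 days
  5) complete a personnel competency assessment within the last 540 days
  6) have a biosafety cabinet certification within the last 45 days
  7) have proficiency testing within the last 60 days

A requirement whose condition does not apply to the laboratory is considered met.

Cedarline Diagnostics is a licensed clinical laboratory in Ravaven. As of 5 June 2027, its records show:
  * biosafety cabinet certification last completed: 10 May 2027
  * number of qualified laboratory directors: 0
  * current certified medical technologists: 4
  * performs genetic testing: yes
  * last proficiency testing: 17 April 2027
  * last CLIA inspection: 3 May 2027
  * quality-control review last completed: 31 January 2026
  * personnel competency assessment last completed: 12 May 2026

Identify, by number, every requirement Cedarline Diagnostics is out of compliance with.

1. qualified laboratory directors 0 < 2 → not met
2. quality-control review 490 days ago vs limit 540 → met
3. condition 'performs genetic testing' holds; certified medical technologists 4 < 5 → not met
4. CLIA inspection 33 days ago vs limit 30 → not met
5. personnel competency assessment 389 days ago vs limit 540 → met
6. biosafety cabinet certification 26 days ago vs limit 45 → met
7. proficiency testing 49 days ago vs limit 60 → met
Not met: 1, 3, 4

1, 3, 4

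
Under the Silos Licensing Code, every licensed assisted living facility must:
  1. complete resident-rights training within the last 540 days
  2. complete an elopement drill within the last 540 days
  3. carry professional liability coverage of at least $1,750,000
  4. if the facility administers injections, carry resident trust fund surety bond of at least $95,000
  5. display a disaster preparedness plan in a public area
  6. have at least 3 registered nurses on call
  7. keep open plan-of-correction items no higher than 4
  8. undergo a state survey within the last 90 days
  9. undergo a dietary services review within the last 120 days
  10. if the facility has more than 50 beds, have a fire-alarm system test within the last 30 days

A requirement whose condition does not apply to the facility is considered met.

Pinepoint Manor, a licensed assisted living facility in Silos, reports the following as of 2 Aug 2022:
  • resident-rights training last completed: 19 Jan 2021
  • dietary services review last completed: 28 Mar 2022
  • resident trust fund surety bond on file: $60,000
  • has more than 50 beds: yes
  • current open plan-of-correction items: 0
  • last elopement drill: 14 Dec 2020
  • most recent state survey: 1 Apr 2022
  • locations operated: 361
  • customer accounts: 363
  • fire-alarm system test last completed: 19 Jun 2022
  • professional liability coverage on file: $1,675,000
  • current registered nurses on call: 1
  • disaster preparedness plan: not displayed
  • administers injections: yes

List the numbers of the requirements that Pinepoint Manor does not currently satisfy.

1. resident-rights training 560 days ago vs limit 540 → not met
2. elopement drill 596 days ago vs limit 540 → not met
3. professional liability coverage $1,675,000 < $1,750,000 → not met
4. condition 'administers injections' holds; resident trust fund surety bond $60,000 < $95,000 → not met
5. disaster preparedness plan absent → not met
6. registered nurses on call 1 < 3 → not met
7. open plan-of-correction items 0 ≤ 4 → met
8. state survey 123 days ago vs limit 90 → not met
9. dietary services review 127 days ago vs limit 120 → not met
10. condition 'has more than 50 beds' holds; fire-alarm system test 44 days ago vs limit 30 → not met
Not met: 1, 2, 3, 4, 5, 6, 8, 9, 10

1, 2, 3, 4, 5, 6, 8, 9, 10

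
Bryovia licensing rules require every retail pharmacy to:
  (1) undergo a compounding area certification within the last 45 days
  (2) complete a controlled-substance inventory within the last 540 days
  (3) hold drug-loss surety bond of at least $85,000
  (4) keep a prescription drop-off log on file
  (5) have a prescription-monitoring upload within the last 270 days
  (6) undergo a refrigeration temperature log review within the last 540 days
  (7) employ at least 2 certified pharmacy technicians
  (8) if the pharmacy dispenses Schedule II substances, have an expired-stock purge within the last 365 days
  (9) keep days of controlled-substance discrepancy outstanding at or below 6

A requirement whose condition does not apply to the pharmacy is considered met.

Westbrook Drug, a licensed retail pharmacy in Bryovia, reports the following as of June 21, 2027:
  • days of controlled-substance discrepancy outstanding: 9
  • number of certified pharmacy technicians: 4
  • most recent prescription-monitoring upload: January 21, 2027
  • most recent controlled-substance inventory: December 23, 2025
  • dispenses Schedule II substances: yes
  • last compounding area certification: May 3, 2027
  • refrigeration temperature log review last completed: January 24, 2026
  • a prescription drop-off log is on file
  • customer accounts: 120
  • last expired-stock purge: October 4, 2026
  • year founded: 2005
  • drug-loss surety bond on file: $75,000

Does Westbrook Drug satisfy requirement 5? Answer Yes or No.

Yes

5. prescription-monitoring upload 151 days ago vs limit 270 → met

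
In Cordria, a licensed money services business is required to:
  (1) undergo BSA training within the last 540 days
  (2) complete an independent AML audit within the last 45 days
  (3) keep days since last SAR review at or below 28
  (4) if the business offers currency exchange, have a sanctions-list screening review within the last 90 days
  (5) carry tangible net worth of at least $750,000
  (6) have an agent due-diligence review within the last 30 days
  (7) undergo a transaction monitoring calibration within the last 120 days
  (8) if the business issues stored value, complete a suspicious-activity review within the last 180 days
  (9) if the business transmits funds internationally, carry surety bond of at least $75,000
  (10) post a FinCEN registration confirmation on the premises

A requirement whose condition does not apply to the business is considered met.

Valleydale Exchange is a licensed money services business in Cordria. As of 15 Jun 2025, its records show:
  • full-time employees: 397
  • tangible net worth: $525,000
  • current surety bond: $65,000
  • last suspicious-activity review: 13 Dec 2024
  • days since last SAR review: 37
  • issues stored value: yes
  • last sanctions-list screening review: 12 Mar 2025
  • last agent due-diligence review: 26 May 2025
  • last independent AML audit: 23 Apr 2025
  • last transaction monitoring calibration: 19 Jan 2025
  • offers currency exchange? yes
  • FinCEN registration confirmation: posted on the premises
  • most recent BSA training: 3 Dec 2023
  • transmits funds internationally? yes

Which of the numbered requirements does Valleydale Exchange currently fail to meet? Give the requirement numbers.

1, 2, 3, 4, 5, 7, 8, 9

1. BSA training 560 days ago vs limit 540 → not met
2. independent AML audit 53 days ago vs limit 45 → not met
3. days since last SAR review 37 > 28 → not met
4. condition 'offers currency exchange' holds; sanctions-list screening review 95 days ago vs limit 90 → not met
5. tangible net worth $525,000 < $750,000 → not met
6. agent due-diligence review 20 days ago vs limit 30 → met
7. transaction monitoring calibration 147 days ago vs limit 120 → not met
8. condition 'issues stored value' holds; suspicious-activity review 184 days ago vs limit 180 → not met
9. condition 'transmits funds internationally' holds; surety bond $65,000 < $75,000 → not met
10. FinCEN registration confirmation present → met
Not met: 1, 2, 3, 4, 5, 7, 8, 9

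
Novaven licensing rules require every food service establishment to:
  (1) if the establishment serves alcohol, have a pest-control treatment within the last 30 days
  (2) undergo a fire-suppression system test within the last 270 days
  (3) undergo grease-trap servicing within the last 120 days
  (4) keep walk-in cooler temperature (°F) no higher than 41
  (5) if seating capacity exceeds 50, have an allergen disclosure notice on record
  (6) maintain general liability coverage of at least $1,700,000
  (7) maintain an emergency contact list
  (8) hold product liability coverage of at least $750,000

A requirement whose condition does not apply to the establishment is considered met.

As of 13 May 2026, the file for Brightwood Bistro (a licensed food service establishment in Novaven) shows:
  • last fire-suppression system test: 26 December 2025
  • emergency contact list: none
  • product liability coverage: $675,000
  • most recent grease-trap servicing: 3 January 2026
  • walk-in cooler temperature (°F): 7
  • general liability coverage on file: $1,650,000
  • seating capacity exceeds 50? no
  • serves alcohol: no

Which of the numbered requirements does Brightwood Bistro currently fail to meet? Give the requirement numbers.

3, 6, 7, 8

1. condition 'serves alcohol' does not hold → requirement n/a → met
2. fire-suppression system test 138 days ago vs limit 270 → met
3. grease-trap servicing 130 days ago vs limit 120 → not met
4. walk-in cooler temperature (°F) 7 ≤ 41 → met
5. condition 'seating capacity exceeds 50' does not hold → requirement n/a → met
6. general liability coverage $1,650,000 < $1,700,000 → not met
7. emergency contact list absent → not met
8. product liability coverage $675,000 < $750,000 → not met
Not met: 3, 6, 7, 8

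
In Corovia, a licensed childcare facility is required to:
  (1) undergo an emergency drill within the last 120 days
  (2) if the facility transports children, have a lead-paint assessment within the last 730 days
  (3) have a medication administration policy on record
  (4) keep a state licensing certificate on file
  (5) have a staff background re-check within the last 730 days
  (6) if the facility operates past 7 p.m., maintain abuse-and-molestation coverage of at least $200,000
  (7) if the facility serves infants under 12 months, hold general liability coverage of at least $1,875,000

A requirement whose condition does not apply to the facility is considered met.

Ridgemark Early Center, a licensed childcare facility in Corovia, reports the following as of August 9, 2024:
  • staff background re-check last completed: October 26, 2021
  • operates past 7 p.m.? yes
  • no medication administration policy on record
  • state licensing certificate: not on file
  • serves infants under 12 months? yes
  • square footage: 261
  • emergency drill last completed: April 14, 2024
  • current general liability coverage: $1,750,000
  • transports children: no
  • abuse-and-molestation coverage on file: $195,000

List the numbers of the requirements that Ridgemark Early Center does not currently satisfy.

1. emergency drill 117 days ago vs limit 120 → met
2. condition 'transports children' does not hold → requirement n/a → met
3. medication administration policy absent → not met
4. state licensing certificate absent → not met
5. staff background re-check 1018 days ago vs limit 730 → not met
6. condition 'operates past 7 p.m.' holds; abuse-and-molestation coverage $195,000 < $200,000 → not met
7. condition 'serves infants under 12 months' holds; general liability coverage $1,750,000 < $1,875,000 → not met
Not met: 3, 4, 5, 6, 7

3, 4, 5, 6, 7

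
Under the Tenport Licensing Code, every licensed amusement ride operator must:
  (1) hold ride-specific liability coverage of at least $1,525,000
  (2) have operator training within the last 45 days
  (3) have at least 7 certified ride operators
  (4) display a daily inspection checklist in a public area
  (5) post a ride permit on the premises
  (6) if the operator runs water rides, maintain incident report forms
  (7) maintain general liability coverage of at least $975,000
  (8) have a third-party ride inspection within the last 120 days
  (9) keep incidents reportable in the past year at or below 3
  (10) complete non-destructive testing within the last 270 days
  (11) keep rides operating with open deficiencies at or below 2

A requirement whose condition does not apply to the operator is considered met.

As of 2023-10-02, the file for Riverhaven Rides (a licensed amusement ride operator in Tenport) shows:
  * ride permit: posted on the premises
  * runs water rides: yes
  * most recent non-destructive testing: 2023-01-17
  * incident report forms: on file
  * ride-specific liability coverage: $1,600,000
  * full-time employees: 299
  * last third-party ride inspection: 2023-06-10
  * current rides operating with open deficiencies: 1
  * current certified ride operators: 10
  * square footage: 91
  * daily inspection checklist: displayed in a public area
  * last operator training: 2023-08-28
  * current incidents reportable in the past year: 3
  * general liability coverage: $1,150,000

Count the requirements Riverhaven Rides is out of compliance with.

0

1. ride-specific liability coverage $1,600,000 ≥ $1,525,000 → met
2. operator training 35 days ago vs limit 45 → met
3. certified ride operators 10 ≥ 7 → met
4. daily inspection checklist present → met
5. ride permit present → met
6. condition 'runs water rides' holds; incident report forms present → met
7. general liability coverage $1,150,000 ≥ $975,000 → met
8. third-party ride inspection 114 days ago vs limit 120 → met
9. incidents reportable in the past year 3 ≤ 3 → met
10. non-destructive testing 258 days ago vs limit 270 → met
11. rides operating with open deficiencies 1 ≤ 2 → met
Not met: 0 of 11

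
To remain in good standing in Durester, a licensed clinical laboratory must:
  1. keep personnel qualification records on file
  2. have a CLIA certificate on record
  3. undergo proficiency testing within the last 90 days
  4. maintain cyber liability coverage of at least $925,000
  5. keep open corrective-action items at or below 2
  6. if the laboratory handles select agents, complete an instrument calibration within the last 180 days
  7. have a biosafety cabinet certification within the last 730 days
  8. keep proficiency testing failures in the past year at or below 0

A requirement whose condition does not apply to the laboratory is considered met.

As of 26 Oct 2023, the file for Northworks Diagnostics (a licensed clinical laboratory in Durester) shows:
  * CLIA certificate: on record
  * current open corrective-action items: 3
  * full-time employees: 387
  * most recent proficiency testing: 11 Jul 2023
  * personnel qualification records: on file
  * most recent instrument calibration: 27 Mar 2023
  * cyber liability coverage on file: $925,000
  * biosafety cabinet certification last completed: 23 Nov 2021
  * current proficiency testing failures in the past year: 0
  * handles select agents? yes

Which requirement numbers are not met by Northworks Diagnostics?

1. personnel qualification records present → met
2. CLIA certificate present → met
3. proficiency testing 107 days ago vs limit 90 → not met
4. cyber liability coverage $925,000 ≥ $925,000 → met
5. open corrective-action items 3 > 2 → not met
6. condition 'handles select agents' holds; instrument calibration 213 days ago vs limit 180 → not met
7. biosafety cabinet certification 702 days ago vs limit 730 → met
8. proficiency testing failures in the past year 0 ≤ 0 → met
Not met: 3, 5, 6

3, 5, 6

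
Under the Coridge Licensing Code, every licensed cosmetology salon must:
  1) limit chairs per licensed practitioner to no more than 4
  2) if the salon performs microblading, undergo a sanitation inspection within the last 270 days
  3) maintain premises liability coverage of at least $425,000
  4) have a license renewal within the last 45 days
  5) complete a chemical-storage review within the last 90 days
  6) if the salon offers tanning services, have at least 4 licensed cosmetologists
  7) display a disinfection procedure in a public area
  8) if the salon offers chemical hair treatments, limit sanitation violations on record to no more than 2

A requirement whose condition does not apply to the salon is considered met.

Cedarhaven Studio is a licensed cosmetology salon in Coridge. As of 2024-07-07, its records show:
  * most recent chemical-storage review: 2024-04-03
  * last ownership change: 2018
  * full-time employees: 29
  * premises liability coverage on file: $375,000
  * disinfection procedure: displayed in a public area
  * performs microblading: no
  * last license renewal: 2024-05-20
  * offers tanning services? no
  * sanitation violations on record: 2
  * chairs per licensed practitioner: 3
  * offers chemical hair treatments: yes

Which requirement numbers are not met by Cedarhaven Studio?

1. chairs per licensed practitioner 3 ≤ 4 → met
2. condition 'performs microblading' does not hold → requirement n/a → met
3. premises liability coverage $375,000 < $425,000 → not met
4. license renewal 48 days ago vs limit 45 → not met
5. chemical-storage review 95 days ago vs limit 90 → not met
6. condition 'offers tanning services' does not hold → requirement n/a → met
7. disinfection procedure present → met
8. condition 'offers chemical hair treatments' holds; sanitation violations on record 2 ≤ 2 → met
Not met: 3, 4, 5

3, 4, 5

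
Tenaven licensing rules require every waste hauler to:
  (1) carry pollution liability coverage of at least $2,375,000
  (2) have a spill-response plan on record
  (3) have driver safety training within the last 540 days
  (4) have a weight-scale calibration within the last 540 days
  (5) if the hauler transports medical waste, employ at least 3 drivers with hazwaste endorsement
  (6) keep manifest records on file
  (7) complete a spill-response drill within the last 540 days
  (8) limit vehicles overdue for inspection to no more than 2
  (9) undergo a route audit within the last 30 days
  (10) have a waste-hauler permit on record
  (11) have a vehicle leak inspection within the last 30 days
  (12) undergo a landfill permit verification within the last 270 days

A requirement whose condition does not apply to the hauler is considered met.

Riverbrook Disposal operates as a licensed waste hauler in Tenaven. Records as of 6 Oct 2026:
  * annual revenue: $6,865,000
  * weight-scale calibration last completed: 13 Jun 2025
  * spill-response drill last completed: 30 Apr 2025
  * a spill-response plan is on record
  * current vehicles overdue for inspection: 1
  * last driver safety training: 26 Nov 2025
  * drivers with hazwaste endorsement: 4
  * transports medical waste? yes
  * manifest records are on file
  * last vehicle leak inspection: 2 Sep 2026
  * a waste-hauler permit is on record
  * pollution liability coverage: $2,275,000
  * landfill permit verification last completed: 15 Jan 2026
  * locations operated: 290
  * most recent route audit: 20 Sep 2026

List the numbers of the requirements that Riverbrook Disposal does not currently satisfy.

1, 11

1. pollution liability coverage $2,275,000 < $2,375,000 → not met
2. spill-response plan present → met
3. driver safety training 314 days ago vs limit 540 → met
4. weight-scale calibration 480 days ago vs limit 540 → met
5. condition 'transports medical waste' holds; drivers with hazwaste endorsement 4 ≥ 3 → met
6. manifest records present → met
7. spill-response drill 524 days ago vs limit 540 → met
8. vehicles overdue for inspection 1 ≤ 2 → met
9. route audit 16 days ago vs limit 30 → met
10. waste-hauler permit present → met
11. vehicle leak inspection 34 days ago vs limit 30 → not met
12. landfill permit verification 264 days ago vs limit 270 → met
Not met: 1, 11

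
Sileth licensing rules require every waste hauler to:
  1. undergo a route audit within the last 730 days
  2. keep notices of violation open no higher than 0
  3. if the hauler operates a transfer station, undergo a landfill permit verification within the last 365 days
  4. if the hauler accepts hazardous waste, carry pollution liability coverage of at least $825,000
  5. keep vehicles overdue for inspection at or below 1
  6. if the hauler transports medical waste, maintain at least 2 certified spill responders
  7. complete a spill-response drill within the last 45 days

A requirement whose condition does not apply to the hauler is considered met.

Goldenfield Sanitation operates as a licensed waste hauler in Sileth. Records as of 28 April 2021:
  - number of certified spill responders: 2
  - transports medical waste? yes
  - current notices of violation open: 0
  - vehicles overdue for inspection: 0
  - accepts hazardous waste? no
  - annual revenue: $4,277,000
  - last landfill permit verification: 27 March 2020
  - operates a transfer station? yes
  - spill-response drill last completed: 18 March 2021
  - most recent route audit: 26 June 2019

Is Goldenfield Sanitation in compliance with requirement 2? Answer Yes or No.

Yes

2. notices of violation open 0 ≤ 0 → met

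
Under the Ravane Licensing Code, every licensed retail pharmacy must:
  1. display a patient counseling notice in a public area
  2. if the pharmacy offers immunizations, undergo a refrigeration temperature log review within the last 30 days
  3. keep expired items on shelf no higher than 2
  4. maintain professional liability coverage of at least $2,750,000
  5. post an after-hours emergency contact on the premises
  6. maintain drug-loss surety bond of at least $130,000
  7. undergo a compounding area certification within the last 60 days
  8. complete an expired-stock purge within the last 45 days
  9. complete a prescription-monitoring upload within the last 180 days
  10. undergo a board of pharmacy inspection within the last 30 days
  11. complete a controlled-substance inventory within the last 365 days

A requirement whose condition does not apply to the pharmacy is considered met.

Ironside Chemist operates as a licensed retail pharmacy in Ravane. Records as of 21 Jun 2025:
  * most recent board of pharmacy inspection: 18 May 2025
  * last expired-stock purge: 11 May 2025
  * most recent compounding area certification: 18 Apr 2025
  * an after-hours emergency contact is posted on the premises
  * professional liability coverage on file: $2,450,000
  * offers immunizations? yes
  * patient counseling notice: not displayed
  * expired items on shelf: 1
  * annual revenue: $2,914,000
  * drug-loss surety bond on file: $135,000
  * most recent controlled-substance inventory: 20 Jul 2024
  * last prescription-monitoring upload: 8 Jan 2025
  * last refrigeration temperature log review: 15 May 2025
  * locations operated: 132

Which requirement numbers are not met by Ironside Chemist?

1, 2, 4, 7, 10

1. patient counseling notice absent → not met
2. condition 'offers immunizations' holds; refrigeration temperature log review 37 days ago vs limit 30 → not met
3. expired items on shelf 1 ≤ 2 → met
4. professional liability coverage $2,450,000 < $2,750,000 → not met
5. after-hours emergency contact present → met
6. drug-loss surety bond $135,000 ≥ $130,000 → met
7. compounding area certification 64 days ago vs limit 60 → not met
8. expired-stock purge 41 days ago vs limit 45 → met
9. prescription-monitoring upload 164 days ago vs limit 180 → met
10. board of pharmacy inspection 34 days ago vs limit 30 → not met
11. controlled-substance inventory 336 days ago vs limit 365 → met
Not met: 1, 2, 4, 7, 10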